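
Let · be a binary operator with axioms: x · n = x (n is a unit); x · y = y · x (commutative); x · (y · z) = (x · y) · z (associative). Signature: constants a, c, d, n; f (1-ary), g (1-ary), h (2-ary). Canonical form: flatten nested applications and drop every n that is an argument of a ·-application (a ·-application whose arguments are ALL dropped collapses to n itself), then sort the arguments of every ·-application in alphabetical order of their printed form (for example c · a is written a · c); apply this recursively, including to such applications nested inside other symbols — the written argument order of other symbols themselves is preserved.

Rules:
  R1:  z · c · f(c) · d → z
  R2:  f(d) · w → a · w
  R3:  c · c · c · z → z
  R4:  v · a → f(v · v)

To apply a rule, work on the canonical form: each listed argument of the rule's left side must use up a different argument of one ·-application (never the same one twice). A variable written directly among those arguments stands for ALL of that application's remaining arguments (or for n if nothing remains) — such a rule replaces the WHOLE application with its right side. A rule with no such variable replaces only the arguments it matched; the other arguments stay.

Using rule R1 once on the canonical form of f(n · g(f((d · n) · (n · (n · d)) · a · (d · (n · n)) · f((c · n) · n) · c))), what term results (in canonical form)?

Answer: f(g(f(a · d · d)))

Derivation:
Canonical form:  f(g(f(a · c · d · d · d · f(c))))
R1 matches:  uses c, d, f(c);  z := a · d · d
The variable takes the whole remainder — replace the entire application.
Giving:  f(g(f(a · d · d)))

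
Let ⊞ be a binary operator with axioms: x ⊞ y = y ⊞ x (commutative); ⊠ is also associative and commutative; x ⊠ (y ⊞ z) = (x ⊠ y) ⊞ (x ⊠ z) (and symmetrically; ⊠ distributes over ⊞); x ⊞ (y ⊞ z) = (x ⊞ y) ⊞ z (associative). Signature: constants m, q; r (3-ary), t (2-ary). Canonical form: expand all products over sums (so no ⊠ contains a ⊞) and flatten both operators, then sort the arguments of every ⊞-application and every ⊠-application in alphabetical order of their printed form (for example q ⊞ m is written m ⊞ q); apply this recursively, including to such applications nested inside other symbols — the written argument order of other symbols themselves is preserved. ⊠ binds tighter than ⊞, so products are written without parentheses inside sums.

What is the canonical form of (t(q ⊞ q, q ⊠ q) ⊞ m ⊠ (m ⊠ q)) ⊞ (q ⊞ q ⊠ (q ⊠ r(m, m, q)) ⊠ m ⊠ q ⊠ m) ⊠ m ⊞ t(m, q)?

Expand products over sums:  t(q ⊞ q, q ⊠ q) ⊞ m ⊠ m ⊠ q ⊞ m ⊠ q ⊞ m ⊠ m ⊠ m ⊠ q ⊠ q ⊠ q ⊠ r(m, m, q) ⊞ t(m, q)
Order the arguments:  m ⊠ m ⊠ m ⊠ q ⊠ q ⊠ q ⊠ r(m, m, q) ⊞ m ⊠ m ⊠ q ⊞ m ⊠ q ⊞ t(m, q) ⊞ t(q ⊞ q, q ⊠ q)

Answer: m ⊠ m ⊠ m ⊠ q ⊠ q ⊠ q ⊠ r(m, m, q) ⊞ m ⊠ m ⊠ q ⊞ m ⊠ q ⊞ t(m, q) ⊞ t(q ⊞ q, q ⊠ q)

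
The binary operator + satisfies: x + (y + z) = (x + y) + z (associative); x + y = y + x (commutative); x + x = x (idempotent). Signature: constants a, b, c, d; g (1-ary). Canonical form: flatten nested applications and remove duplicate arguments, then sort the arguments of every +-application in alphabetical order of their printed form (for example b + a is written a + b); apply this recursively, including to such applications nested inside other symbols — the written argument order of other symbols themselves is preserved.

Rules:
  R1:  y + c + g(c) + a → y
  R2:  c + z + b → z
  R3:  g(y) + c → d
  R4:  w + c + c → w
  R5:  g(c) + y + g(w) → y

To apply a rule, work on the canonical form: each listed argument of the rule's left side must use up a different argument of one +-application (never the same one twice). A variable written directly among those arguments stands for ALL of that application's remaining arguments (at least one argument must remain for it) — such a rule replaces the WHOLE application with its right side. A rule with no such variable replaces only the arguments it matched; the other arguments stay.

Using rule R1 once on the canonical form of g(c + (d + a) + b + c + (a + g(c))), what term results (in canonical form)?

Answer: g(b + d)

Derivation:
Canonical form:  g(a + b + c + d + g(c))
Apply R1:  consuming a, c, g(c);  y := b + d
The extension variable absorbs all remaining arguments, so the whole application is rewritten.
New term:  g(b + d)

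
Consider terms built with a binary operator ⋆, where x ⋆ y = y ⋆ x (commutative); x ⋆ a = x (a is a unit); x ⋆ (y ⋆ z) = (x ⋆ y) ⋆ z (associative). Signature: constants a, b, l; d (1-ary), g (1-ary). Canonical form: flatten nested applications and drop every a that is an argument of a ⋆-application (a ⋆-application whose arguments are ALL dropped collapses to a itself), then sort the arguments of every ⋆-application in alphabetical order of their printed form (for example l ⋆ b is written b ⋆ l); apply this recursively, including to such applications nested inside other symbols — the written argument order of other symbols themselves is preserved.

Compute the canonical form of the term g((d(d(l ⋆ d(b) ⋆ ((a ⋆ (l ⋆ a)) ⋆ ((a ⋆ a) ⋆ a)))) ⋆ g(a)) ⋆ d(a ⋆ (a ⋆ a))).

Work inside:  (d(d(l ⋆ d(b) ⋆ ((a ⋆ (l ⋆ a)) ⋆ ((a ⋆ a) ⋆ a)))) ⋆ g(a)) ⋆ d(a ⋆ (a ⋆ a))
Un-nest:  d(d(l ⋆ d(b) ⋆ ((a ⋆ (l ⋆ a)) ⋆ ((a ⋆ a) ⋆ a)))) ⋆ g(a) ⋆ d(a ⋆ (a ⋆ a))
Simplify inside:  d(d(l ⋆ d(b) ⋆ ((a ⋆ (l ⋆ a)) ⋆ ((a ⋆ a) ⋆ a))))  →  d(d(d(b) ⋆ l ⋆ l))
Canonicalize subterm:  d(a ⋆ (a ⋆ a))  →  d(a)
Sort arguments:  d(a) ⋆ d(d(d(b) ⋆ l ⋆ l)) ⋆ g(a)
Put back:  g(d(a) ⋆ d(d(d(b) ⋆ l ⋆ l)) ⋆ g(a))

Answer: g(d(a) ⋆ d(d(d(b) ⋆ l ⋆ l)) ⋆ g(a))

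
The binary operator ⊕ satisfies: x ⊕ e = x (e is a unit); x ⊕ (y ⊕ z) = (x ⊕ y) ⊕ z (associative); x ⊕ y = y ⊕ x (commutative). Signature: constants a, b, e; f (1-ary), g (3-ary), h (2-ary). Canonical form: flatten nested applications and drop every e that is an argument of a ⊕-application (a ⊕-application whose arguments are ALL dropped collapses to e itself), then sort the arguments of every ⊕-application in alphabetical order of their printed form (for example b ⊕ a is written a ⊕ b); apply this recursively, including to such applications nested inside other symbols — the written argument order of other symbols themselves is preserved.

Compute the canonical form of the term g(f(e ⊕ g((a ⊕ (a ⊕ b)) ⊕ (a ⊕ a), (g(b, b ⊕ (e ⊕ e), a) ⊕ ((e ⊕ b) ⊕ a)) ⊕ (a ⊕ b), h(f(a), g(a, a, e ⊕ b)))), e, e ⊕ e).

Focus inside:  e ⊕ g((a ⊕ (a ⊕ b)) ⊕ (a ⊕ a), (g(b, b ⊕ (e ⊕ e), a) ⊕ ((e ⊕ b) ⊕ a)) ⊕ (a ⊕ b), h(f(a), g(a, a, e ⊕ b)))
Inside:  g((a ⊕ (a ⊕ b)) ⊕ (a ⊕ a), (g(b, b ⊕ (e ⊕ e), a) ⊕ ((e ⊕ b) ⊕ a)) ⊕ (a ⊕ b), h(f(a), g(a, a, e ⊕ b)))  →  g(a ⊕ a ⊕ a ⊕ a ⊕ b, a ⊕ a ⊕ b ⊕ b ⊕ g(b, b, a), h(f(a), g(a, a, b)))
Units out:  drop e
Sort:  g(a ⊕ a ⊕ a ⊕ a ⊕ b, a ⊕ a ⊕ b ⊕ b ⊕ g(b, b, a), h(f(a), g(a, a, b)))
Rebuild:  g(f(g(a ⊕ a ⊕ a ⊕ a ⊕ b, a ⊕ a ⊕ b ⊕ b ⊕ g(b, b, a), h(f(a), g(a, a, b)))), e, e)

Answer: g(f(g(a ⊕ a ⊕ a ⊕ a ⊕ b, a ⊕ a ⊕ b ⊕ b ⊕ g(b, b, a), h(f(a), g(a, a, b)))), e, e)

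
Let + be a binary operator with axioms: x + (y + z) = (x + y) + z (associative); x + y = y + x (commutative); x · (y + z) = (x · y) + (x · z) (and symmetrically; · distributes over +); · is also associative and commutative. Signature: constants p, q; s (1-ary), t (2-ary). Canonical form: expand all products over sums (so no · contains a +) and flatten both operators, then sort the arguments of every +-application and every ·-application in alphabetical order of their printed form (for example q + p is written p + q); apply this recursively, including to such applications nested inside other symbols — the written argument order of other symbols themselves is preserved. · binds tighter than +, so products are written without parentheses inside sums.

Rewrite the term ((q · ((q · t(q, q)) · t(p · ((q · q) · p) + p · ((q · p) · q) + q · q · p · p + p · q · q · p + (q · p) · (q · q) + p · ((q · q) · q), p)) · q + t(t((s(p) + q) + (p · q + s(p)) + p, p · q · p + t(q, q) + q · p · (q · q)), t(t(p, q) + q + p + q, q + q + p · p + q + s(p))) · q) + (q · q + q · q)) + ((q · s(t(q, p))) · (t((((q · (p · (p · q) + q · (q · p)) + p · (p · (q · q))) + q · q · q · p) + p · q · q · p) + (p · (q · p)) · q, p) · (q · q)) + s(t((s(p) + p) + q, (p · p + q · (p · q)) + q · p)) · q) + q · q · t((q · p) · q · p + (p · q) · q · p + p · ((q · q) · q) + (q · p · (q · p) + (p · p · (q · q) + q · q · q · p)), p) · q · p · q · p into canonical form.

Answer: p · p · q · q · q · q · t(p · p · q · q + p · p · q · q + p · p · q · q + p · p · q · q + p · q · q · q + p · q · q · q, p) + q · q + q · q + q · q · q · s(t(q, p)) · t(p · p · q · q + p · p · q · q + p · p · q · q + p · p · q · q + p · q · q · q + p · q · q · q, p) + q · q · q · t(p · p · q · q + p · p · q · q + p · p · q · q + p · p · q · q + p · q · q · q + p · q · q · q, p) · t(q, q) + q · s(t(p + q + s(p), p · p + p · q + p · q · q)) + q · t(t(p + p · q + q + s(p) + s(p), p · p · q + p · q · q · q + t(q, q)), t(p + q + q + t(p, q), p · p + q + q + q + s(p)))

Derivation:
Expand products over sums:  q · q · q · t(p · p · q · q + p · p · q · q + p · p · q · q + p · p · q · q + p · q · q · q + p · q · q · q, p) · t(q, q) + q · t(t(p + p · q + q + s(p) + s(p), p · p · q + p · q · q · q + t(q, q)), t(p + q + q + t(p, q), p · p + q + q + q + s(p))) + q · q + q · q + q · q · q · s(t(q, p)) · t(p · p · q · q + p · p · q · q + p · p · q · q + p · p · q · q + p · q · q · q + p · q · q · q, p) + q · s(t(p + q + s(p), p · p + p · q + p · q · q)) + p · p · q · q · q · q · t(p · p · q · q + p · p · q · q + p · p · q · q + p · p · q · q + p · q · q · q + p · q · q · q, p)
Sort arguments:  p · p · q · q · q · q · t(p · p · q · q + p · p · q · q + p · p · q · q + p · p · q · q + p · q · q · q + p · q · q · q, p) + q · q + q · q + q · q · q · s(t(q, p)) · t(p · p · q · q + p · p · q · q + p · p · q · q + p · p · q · q + p · q · q · q + p · q · q · q, p) + q · q · q · t(p · p · q · q + p · p · q · q + p · p · q · q + p · p · q · q + p · q · q · q + p · q · q · q, p) · t(q, q) + q · s(t(p + q + s(p), p · p + p · q + p · q · q)) + q · t(t(p + p · q + q + s(p) + s(p), p · p · q + p · q · q · q + t(q, q)), t(p + q + q + t(p, q), p · p + q + q + q + s(p)))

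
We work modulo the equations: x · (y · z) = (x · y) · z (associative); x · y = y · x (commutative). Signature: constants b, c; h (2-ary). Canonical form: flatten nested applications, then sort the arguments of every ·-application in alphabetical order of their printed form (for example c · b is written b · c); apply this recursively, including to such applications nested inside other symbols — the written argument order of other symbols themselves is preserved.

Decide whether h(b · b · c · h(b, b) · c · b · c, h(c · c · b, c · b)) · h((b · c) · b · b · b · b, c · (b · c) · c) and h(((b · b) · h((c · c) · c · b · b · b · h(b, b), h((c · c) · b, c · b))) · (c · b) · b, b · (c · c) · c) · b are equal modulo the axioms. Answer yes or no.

Answer: no — h(b · b · b · b · b · c, b · c · c · c) · h(b · b · b · c · c · c · h(b, b), h(b · c · c, b · c)) vs b · h(b · b · b · b · c · h(b · b · b · c · c · c · h(b, b), h(b · c · c, b · c)), b · c · c · c)

Derivation:
Left:  h(b · b · c · h(b, b) · c · b · c, h(c · c · b, c · b)) · h((b · c) · b · b · b · b, c · (b · c) · c)
  Inside:  h(b · b · c · h(b, b) · c · b · c, h(c · c · b, c · b))  →  h(b · b · b · c · c · c · h(b, b), h(b · c · c, b · c))
  Inside:  h((b · c) · b · b · b · b, c · (b · c) · c)  →  h(b · b · b · b · b · c, b · c · c · c)
  Order the arguments:  h(b · b · b · b · b · c, b · c · c · c) · h(b · b · b · c · c · c · h(b, b), h(b · c · c, b · c))
Right:  h(((b · b) · h((c · c) · c · b · b · b · h(b, b), h((c · c) · b, c · b))) · (c · b) · b, b · (c · c) · c) · b
  Canonicalize subterm:  h(((b · b) · h((c · c) · c · b · b · b · h(b, b), h((c · c) · b, c · b))) · (c · b) · b, b · (c · c) · c)  →  h(b · b · b · b · c · h(b · b · b · c · c · c · h(b, b), h(b · c · c, b · c)), b · c · c · c)
  Order the arguments:  b · h(b · b · b · b · c · h(b · b · b · c · c · c · h(b, b), h(b · c · c, b · c)), b · c · c · c)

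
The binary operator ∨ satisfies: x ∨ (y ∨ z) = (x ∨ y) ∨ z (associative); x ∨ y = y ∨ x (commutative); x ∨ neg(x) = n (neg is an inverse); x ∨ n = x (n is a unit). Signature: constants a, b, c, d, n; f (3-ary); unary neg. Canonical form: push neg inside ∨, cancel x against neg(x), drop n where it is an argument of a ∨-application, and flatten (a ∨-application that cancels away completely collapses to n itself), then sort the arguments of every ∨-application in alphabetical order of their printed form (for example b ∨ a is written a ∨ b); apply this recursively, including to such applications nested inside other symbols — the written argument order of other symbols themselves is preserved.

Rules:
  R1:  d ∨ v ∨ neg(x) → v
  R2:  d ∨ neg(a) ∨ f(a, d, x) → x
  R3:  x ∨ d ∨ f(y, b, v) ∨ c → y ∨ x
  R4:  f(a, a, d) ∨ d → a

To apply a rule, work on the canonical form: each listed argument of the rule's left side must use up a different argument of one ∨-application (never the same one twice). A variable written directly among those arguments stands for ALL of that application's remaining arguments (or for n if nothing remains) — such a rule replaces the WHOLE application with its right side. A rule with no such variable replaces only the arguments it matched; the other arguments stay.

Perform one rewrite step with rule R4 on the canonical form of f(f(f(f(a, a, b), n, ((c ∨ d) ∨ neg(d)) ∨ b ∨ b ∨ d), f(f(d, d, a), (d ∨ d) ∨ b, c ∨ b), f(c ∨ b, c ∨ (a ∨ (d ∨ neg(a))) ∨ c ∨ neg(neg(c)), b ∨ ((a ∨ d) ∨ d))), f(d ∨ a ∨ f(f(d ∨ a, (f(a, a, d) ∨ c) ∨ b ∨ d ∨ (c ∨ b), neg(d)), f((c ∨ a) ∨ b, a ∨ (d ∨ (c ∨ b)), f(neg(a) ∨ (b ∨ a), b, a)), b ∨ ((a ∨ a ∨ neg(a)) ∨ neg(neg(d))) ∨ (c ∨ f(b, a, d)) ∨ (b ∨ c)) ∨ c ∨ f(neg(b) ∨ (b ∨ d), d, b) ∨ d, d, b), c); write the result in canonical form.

Canonical form:  f(f(f(f(a, a, b), n, b ∨ b ∨ c ∨ d), f(f(d, d, a), b ∨ d ∨ d, b ∨ c), f(b ∨ c, c ∨ c ∨ c ∨ d, a ∨ b ∨ d ∨ d)), f(a ∨ c ∨ d ∨ d ∨ f(d, d, b) ∨ f(f(a ∨ d, b ∨ b ∨ c ∨ c ∨ d ∨ f(a, a, d), neg(d)), f(a ∨ b ∨ c, a ∨ b ∨ c ∨ d, f(b, b, a)), a ∨ b ∨ b ∨ c ∨ c ∨ d ∨ f(b, a, d)), d, b), c)
R4 matches:  uses d, f(a, a, d)
New term:  f(f(f(f(a, a, b), n, b ∨ b ∨ c ∨ d), f(f(d, d, a), b ∨ d ∨ d, b ∨ c), f(b ∨ c, c ∨ c ∨ c ∨ d, a ∨ b ∨ d ∨ d)), f(a ∨ c ∨ d ∨ d ∨ f(d, d, b) ∨ f(f(a ∨ d, a ∨ b ∨ b ∨ c ∨ c, neg(d)), f(a ∨ b ∨ c, a ∨ b ∨ c ∨ d, f(b, b, a)), a ∨ b ∨ b ∨ c ∨ c ∨ d ∨ f(b, a, d)), d, b), c)

Answer: f(f(f(f(a, a, b), n, b ∨ b ∨ c ∨ d), f(f(d, d, a), b ∨ d ∨ d, b ∨ c), f(b ∨ c, c ∨ c ∨ c ∨ d, a ∨ b ∨ d ∨ d)), f(a ∨ c ∨ d ∨ d ∨ f(d, d, b) ∨ f(f(a ∨ d, a ∨ b ∨ b ∨ c ∨ c, neg(d)), f(a ∨ b ∨ c, a ∨ b ∨ c ∨ d, f(b, b, a)), a ∨ b ∨ b ∨ c ∨ c ∨ d ∨ f(b, a, d)), d, b), c)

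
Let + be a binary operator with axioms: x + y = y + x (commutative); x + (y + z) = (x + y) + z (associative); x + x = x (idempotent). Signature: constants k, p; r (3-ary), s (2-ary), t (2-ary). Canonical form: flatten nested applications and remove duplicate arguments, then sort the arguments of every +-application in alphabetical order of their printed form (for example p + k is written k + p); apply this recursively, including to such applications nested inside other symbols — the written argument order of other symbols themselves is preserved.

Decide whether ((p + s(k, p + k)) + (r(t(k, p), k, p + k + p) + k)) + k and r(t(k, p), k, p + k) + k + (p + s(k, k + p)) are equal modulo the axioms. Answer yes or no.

Answer: yes — both canonical forms are k + p + r(t(k, p), k, k + p) + s(k, k + p)

Derivation:
Left:  ((p + s(k, p + k)) + (r(t(k, p), k, p + k + p) + k)) + k
  Un-nest:  p + s(k, p + k) + r(t(k, p), k, p + k + p) + k + k
  Canonicalize subterm:  s(k, p + k)  →  s(k, k + p)
  Canonicalize subterm:  r(t(k, p), k, p + k + p)  →  r(t(k, p), k, k + p)
  Idempotence:  drop duplicate k
  Sort arguments:  k + p + r(t(k, p), k, k + p) + s(k, k + p)
Right:  r(t(k, p), k, p + k) + k + (p + s(k, k + p))
  Flatten:  r(t(k, p), k, p + k) + k + p + s(k, k + p)
  Canonicalize subterm:  r(t(k, p), k, p + k)  →  r(t(k, p), k, k + p)
  Sort:  k + p + r(t(k, p), k, k + p) + s(k, k + p)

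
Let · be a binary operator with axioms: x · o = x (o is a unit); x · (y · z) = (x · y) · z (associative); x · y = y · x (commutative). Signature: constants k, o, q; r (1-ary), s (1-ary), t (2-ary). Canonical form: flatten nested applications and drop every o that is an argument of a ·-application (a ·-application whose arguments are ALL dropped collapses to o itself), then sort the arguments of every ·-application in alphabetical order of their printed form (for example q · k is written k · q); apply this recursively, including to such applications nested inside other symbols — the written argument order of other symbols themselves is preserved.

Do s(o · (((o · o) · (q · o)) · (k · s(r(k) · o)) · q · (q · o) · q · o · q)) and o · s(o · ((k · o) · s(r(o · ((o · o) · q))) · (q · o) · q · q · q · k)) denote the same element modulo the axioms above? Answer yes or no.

Left:  s(o · (((o · o) · (q · o)) · (k · s(r(k) · o)) · q · (q · o) · q · o · q))
  Focus inside:  o · (((o · o) · (q · o)) · (k · s(r(k) · o)) · q · (q · o) · q · o · q)
  Un-nest:  o · o · o · q · o · k · s(r(k) · o) · q · q · o · q · o · q
  Canonicalize subterm:  s(r(k) · o)  →  s(r(k))
  Units out:  drop o (×6)
  Sort:  k · q · q · q · q · q · s(r(k))
  Rebuild:  s(k · q · q · q · q · q · s(r(k)))
Right:  o · s(o · ((k · o) · s(r(o · ((o · o) · q))) · (q · o) · q · q · q · k))
  Simplify inside:  s(o · ((k · o) · s(r(o · ((o · o) · q))) · (q · o) · q · q · q · k))  →  s(k · k · q · q · q · q · s(r(q)))
  Drop the unit:  drop o
  Order the arguments:  s(k · k · q · q · q · q · s(r(q)))

Answer: no — s(k · q · q · q · q · q · s(r(k))) vs s(k · k · q · q · q · q · s(r(q)))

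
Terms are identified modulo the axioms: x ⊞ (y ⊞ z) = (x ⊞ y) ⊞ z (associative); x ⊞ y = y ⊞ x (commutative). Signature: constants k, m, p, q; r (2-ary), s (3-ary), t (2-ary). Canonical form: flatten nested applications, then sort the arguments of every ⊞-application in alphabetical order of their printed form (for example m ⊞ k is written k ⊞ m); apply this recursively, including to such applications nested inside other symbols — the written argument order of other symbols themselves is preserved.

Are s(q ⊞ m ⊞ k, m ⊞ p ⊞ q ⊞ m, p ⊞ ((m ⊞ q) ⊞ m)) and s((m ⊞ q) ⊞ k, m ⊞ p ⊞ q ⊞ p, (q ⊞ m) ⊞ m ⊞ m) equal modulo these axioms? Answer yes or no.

Answer: no — s(k ⊞ m ⊞ q, m ⊞ m ⊞ p ⊞ q, m ⊞ m ⊞ p ⊞ q) vs s(k ⊞ m ⊞ q, m ⊞ p ⊞ p ⊞ q, m ⊞ m ⊞ m ⊞ q)

Derivation:
Left:  s(q ⊞ m ⊞ k, m ⊞ p ⊞ q ⊞ m, p ⊞ ((m ⊞ q) ⊞ m))
  Focus inside:  p ⊞ ((m ⊞ q) ⊞ m)
  Un-nest:  p ⊞ m ⊞ q ⊞ m
  Sort arguments:  m ⊞ m ⊞ p ⊞ q
  Rebuild:  s(k ⊞ m ⊞ q, m ⊞ m ⊞ p ⊞ q, m ⊞ m ⊞ p ⊞ q)
Right:  s((m ⊞ q) ⊞ k, m ⊞ p ⊞ q ⊞ p, (q ⊞ m) ⊞ m ⊞ m)
  Work inside:  (q ⊞ m) ⊞ m ⊞ m
  Un-nest:  q ⊞ m ⊞ m ⊞ m
  Sort arguments:  m ⊞ m ⊞ m ⊞ q
  Rebuild:  s(k ⊞ m ⊞ q, m ⊞ p ⊞ p ⊞ q, m ⊞ m ⊞ m ⊞ q)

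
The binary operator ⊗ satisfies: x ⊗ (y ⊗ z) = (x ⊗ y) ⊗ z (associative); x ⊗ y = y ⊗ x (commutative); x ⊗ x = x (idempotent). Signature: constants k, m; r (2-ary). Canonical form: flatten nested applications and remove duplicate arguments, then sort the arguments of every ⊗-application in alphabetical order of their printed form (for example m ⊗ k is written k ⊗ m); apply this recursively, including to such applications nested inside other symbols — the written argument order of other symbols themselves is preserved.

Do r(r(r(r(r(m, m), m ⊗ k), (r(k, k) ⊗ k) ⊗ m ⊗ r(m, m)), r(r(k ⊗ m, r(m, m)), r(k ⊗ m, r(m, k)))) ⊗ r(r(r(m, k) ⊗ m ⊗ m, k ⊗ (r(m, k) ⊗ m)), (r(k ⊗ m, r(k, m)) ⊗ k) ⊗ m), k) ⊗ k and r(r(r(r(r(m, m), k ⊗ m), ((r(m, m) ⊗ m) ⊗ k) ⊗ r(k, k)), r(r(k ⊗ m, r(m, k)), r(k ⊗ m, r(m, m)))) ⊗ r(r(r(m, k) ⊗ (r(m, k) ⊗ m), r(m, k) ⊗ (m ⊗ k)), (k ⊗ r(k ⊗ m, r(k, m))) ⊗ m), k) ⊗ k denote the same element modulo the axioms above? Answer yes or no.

Answer: no — k ⊗ r(r(r(m ⊗ r(m, k), k ⊗ m ⊗ r(m, k)), k ⊗ m ⊗ r(k ⊗ m, r(k, m))) ⊗ r(r(r(r(m, m), k ⊗ m), k ⊗ m ⊗ r(k, k) ⊗ r(m, m)), r(r(k ⊗ m, r(m, m)), r(k ⊗ m, r(m, k)))), k) vs k ⊗ r(r(r(m ⊗ r(m, k), k ⊗ m ⊗ r(m, k)), k ⊗ m ⊗ r(k ⊗ m, r(k, m))) ⊗ r(r(r(r(m, m), k ⊗ m), k ⊗ m ⊗ r(k, k) ⊗ r(m, m)), r(r(k ⊗ m, r(m, k)), r(k ⊗ m, r(m, m)))), k)

Derivation:
Left:  r(r(r(r(r(m, m), m ⊗ k), (r(k, k) ⊗ k) ⊗ m ⊗ r(m, m)), r(r(k ⊗ m, r(m, m)), r(k ⊗ m, r(m, k)))) ⊗ r(r(r(m, k) ⊗ m ⊗ m, k ⊗ (r(m, k) ⊗ m)), (r(k ⊗ m, r(k, m)) ⊗ k) ⊗ m), k) ⊗ k
  Inside:  r(r(r(r(r(m, m), m ⊗ k), (r(k, k) ⊗ k) ⊗ m ⊗ r(m, m)), r(r(k ⊗ m, r(m, m)), r(k ⊗ m, r(m, k)))) ⊗ r(r(r(m, k) ⊗ m ⊗ m, k ⊗ (r(m, k) ⊗ m)), (r(k ⊗ m, r(k, m)) ⊗ k) ⊗ m), k)  →  r(r(r(m ⊗ r(m, k), k ⊗ m ⊗ r(m, k)), k ⊗ m ⊗ r(k ⊗ m, r(k, m))) ⊗ r(r(r(r(m, m), k ⊗ m), k ⊗ m ⊗ r(k, k) ⊗ r(m, m)), r(r(k ⊗ m, r(m, m)), r(k ⊗ m, r(m, k)))), k)
  Order the arguments:  k ⊗ r(r(r(m ⊗ r(m, k), k ⊗ m ⊗ r(m, k)), k ⊗ m ⊗ r(k ⊗ m, r(k, m))) ⊗ r(r(r(r(m, m), k ⊗ m), k ⊗ m ⊗ r(k, k) ⊗ r(m, m)), r(r(k ⊗ m, r(m, m)), r(k ⊗ m, r(m, k)))), k)
Right:  r(r(r(r(r(m, m), k ⊗ m), ((r(m, m) ⊗ m) ⊗ k) ⊗ r(k, k)), r(r(k ⊗ m, r(m, k)), r(k ⊗ m, r(m, m)))) ⊗ r(r(r(m, k) ⊗ (r(m, k) ⊗ m), r(m, k) ⊗ (m ⊗ k)), (k ⊗ r(k ⊗ m, r(k, m))) ⊗ m), k) ⊗ k
  Canonicalize subterm:  r(r(r(r(r(m, m), k ⊗ m), ((r(m, m) ⊗ m) ⊗ k) ⊗ r(k, k)), r(r(k ⊗ m, r(m, k)), r(k ⊗ m, r(m, m)))) ⊗ r(r(r(m, k) ⊗ (r(m, k) ⊗ m), r(m, k) ⊗ (m ⊗ k)), (k ⊗ r(k ⊗ m, r(k, m))) ⊗ m), k)  →  r(r(r(m ⊗ r(m, k), k ⊗ m ⊗ r(m, k)), k ⊗ m ⊗ r(k ⊗ m, r(k, m))) ⊗ r(r(r(r(m, m), k ⊗ m), k ⊗ m ⊗ r(k, k) ⊗ r(m, m)), r(r(k ⊗ m, r(m, k)), r(k ⊗ m, r(m, m)))), k)
  Sort:  k ⊗ r(r(r(m ⊗ r(m, k), k ⊗ m ⊗ r(m, k)), k ⊗ m ⊗ r(k ⊗ m, r(k, m))) ⊗ r(r(r(r(m, m), k ⊗ m), k ⊗ m ⊗ r(k, k) ⊗ r(m, m)), r(r(k ⊗ m, r(m, k)), r(k ⊗ m, r(m, m)))), k)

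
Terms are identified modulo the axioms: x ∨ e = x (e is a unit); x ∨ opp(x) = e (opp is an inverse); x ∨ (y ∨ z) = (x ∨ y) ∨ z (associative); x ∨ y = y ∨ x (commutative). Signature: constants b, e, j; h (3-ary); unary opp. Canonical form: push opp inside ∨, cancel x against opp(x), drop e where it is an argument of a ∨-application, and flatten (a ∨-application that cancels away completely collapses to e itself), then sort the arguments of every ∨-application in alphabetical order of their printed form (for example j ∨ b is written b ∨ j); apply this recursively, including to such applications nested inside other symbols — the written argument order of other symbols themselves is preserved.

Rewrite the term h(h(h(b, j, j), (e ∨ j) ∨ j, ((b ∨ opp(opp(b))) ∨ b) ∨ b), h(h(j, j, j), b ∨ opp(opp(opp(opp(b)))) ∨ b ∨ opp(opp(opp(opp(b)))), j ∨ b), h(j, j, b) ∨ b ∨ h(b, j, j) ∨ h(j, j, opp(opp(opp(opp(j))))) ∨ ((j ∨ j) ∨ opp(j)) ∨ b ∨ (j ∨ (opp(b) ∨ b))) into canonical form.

Answer: h(h(h(b, j, j), j ∨ j, b ∨ b ∨ b ∨ b), h(h(j, j, j), b ∨ b ∨ b ∨ b, b ∨ j), b ∨ b ∨ h(b, j, j) ∨ h(j, j, b) ∨ h(j, j, j) ∨ j ∨ j)

Derivation:
Focus inside:  h(j, j, b) ∨ b ∨ h(b, j, j) ∨ h(j, j, opp(opp(opp(opp(j))))) ∨ ((j ∨ j) ∨ opp(j)) ∨ b ∨ (j ∨ (opp(b) ∨ b))
Push opp inside:  distribute opp over ∨ and collapse double opp
Combine occurrences:  h(j, j, b) ∨ b ∨ b ∨ h(b, j, j) ∨ h(j, j, j) ∨ j ∨ j
Order the arguments:  b ∨ b ∨ h(b, j, j) ∨ h(j, j, b) ∨ h(j, j, j) ∨ j ∨ j
Reassemble:  h(h(h(b, j, j), j ∨ j, b ∨ b ∨ b ∨ b), h(h(j, j, j), b ∨ b ∨ b ∨ b, b ∨ j), b ∨ b ∨ h(b, j, j) ∨ h(j, j, b) ∨ h(j, j, j) ∨ j ∨ j)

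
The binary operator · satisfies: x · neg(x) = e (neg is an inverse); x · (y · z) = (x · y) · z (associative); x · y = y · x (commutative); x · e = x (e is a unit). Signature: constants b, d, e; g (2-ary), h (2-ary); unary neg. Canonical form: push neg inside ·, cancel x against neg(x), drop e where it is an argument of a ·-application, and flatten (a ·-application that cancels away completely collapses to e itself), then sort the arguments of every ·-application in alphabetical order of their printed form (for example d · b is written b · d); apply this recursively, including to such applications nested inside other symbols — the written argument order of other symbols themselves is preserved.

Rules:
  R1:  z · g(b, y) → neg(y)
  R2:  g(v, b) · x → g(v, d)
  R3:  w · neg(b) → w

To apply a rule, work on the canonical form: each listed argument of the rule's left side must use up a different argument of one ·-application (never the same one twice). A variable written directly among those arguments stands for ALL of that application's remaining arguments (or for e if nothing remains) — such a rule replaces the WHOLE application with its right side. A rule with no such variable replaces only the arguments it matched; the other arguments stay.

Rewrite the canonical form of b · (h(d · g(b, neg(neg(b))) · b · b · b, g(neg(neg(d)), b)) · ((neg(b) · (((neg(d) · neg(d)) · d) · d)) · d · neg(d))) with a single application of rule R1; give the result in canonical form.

Answer: h(neg(b), g(d, b))

Derivation:
Canonical form:  h(b · b · b · d · g(b, b), g(d, b))
Apply R1:  consuming g(b, b);  y := b, z := b · b · b · d
Every leftover argument binds to the variable; the entire application is replaced.
New term:  h(neg(b), g(d, b))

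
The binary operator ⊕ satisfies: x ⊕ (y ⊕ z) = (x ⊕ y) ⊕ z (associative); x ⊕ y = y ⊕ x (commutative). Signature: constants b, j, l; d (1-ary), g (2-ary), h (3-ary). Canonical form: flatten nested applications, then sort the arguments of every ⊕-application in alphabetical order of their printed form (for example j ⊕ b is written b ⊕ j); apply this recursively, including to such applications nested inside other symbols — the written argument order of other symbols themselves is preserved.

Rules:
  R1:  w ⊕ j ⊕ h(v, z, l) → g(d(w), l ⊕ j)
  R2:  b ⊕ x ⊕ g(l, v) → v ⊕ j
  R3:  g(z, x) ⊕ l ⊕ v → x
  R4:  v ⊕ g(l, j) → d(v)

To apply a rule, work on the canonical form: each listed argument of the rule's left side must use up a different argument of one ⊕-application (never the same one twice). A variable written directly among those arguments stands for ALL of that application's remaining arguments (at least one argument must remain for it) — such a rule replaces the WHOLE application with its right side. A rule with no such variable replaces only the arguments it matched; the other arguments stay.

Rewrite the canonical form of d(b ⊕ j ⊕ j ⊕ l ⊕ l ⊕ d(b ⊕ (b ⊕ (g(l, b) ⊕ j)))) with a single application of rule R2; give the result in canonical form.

Canonical form:  d(b ⊕ d(b ⊕ b ⊕ g(l, b) ⊕ j) ⊕ j ⊕ j ⊕ l ⊕ l)
R2 matches:  uses b, g(l, b);  v := b, x := b ⊕ j
Every leftover argument binds to the variable; the entire application is replaced.
Giving:  d(b ⊕ d(b ⊕ j) ⊕ j ⊕ j ⊕ l ⊕ l)

Answer: d(b ⊕ d(b ⊕ j) ⊕ j ⊕ j ⊕ l ⊕ l)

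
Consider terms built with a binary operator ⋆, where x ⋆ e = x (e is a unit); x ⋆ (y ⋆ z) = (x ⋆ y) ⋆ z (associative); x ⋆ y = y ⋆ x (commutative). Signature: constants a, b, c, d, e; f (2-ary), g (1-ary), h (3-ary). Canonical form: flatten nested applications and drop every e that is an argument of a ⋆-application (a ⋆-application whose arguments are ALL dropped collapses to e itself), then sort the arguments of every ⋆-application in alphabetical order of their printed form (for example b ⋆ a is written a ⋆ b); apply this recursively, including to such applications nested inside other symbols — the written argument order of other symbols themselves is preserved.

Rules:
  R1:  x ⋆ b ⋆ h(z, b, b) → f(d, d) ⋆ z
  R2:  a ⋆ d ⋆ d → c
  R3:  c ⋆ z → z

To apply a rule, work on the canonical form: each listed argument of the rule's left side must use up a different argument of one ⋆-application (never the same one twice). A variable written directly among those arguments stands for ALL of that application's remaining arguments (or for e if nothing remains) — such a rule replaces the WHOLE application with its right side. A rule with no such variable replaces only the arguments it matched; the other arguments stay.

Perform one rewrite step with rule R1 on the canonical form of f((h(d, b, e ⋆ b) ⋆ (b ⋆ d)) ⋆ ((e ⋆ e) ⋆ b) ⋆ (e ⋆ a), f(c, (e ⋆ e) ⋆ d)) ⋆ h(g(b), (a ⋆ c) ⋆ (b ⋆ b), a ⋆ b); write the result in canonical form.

Answer: f(d ⋆ f(d, d), f(c, d)) ⋆ h(g(b), a ⋆ b ⋆ b ⋆ c, a ⋆ b)

Derivation:
Canonical form:  f(a ⋆ b ⋆ b ⋆ d ⋆ h(d, b, b), f(c, d)) ⋆ h(g(b), a ⋆ b ⋆ b ⋆ c, a ⋆ b)
Apply R1:  consuming b, h(d, b, b);  x := a ⋆ b ⋆ d, z := d
The variable takes the whole remainder — replace the entire application.
New term:  f(d ⋆ f(d, d), f(c, d)) ⋆ h(g(b), a ⋆ b ⋆ b ⋆ c, a ⋆ b)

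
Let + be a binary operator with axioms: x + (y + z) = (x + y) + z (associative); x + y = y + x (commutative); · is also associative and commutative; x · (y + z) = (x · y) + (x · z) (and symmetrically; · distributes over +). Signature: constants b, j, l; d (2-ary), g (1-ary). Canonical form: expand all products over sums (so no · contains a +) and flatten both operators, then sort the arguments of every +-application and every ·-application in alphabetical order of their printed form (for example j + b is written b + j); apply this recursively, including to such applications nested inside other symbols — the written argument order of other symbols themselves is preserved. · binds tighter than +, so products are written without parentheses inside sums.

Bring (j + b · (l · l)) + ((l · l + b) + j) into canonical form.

Answer: b + b · l · l + j + j + l · l

Derivation:
Flatten:  j + b · l · l + l · l + b + j
Order the arguments:  b + b · l · l + j + j + l · l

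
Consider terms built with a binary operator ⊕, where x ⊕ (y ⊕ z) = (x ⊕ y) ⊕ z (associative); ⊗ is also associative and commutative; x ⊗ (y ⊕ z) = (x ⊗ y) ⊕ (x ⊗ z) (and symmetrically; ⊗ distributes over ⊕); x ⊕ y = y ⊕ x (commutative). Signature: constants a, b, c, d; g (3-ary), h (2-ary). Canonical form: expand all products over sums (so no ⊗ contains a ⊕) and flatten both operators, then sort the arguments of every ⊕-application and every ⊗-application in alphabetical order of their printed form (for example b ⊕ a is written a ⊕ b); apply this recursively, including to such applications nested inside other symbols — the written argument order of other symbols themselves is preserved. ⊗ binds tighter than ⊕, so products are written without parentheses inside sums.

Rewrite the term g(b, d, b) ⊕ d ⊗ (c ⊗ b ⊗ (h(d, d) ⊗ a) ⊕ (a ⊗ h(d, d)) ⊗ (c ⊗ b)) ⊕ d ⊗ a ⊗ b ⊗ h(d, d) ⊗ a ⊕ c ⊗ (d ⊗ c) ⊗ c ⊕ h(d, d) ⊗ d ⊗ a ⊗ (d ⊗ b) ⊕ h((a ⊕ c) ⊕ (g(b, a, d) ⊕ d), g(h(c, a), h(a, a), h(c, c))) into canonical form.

Distribute:  g(b, d, b) ⊕ a ⊗ b ⊗ c ⊗ d ⊗ h(d, d) ⊕ a ⊗ b ⊗ c ⊗ d ⊗ h(d, d) ⊕ a ⊗ a ⊗ b ⊗ d ⊗ h(d, d) ⊕ c ⊗ c ⊗ c ⊗ d ⊕ a ⊗ b ⊗ d ⊗ d ⊗ h(d, d) ⊕ h(a ⊕ c ⊕ d ⊕ g(b, a, d), g(h(c, a), h(a, a), h(c, c)))
Sort arguments:  a ⊗ a ⊗ b ⊗ d ⊗ h(d, d) ⊕ a ⊗ b ⊗ c ⊗ d ⊗ h(d, d) ⊕ a ⊗ b ⊗ c ⊗ d ⊗ h(d, d) ⊕ a ⊗ b ⊗ d ⊗ d ⊗ h(d, d) ⊕ c ⊗ c ⊗ c ⊗ d ⊕ g(b, d, b) ⊕ h(a ⊕ c ⊕ d ⊕ g(b, a, d), g(h(c, a), h(a, a), h(c, c)))

Answer: a ⊗ a ⊗ b ⊗ d ⊗ h(d, d) ⊕ a ⊗ b ⊗ c ⊗ d ⊗ h(d, d) ⊕ a ⊗ b ⊗ c ⊗ d ⊗ h(d, d) ⊕ a ⊗ b ⊗ d ⊗ d ⊗ h(d, d) ⊕ c ⊗ c ⊗ c ⊗ d ⊕ g(b, d, b) ⊕ h(a ⊕ c ⊕ d ⊕ g(b, a, d), g(h(c, a), h(a, a), h(c, c)))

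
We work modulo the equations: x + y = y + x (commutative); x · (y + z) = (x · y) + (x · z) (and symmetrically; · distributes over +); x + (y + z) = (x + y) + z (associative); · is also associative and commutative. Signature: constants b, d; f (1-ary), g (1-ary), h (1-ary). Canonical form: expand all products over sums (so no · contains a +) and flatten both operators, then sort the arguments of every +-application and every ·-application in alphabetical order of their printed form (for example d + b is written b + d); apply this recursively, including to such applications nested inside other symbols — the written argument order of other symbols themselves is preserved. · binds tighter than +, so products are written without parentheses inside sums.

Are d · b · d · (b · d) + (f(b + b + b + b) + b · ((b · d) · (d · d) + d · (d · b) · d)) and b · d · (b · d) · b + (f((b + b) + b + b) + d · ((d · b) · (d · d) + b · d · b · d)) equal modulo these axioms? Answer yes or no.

Answer: no — b · b · d · d · d + b · b · d · d · d + b · b · d · d · d + f(b + b + b + b) vs b · b · b · d · d + b · b · d · d · d + b · d · d · d · d + f(b + b + b + b)

Derivation:
Left:  d · b · d · (b · d) + (f(b + b + b + b) + b · ((b · d) · (d · d) + d · (d · b) · d))
  Distribute:  b · b · d · d · d + f(b + b + b + b) + b · b · d · d · d + b · b · d · d · d
  Order the arguments:  b · b · d · d · d + b · b · d · d · d + b · b · d · d · d + f(b + b + b + b)
Right:  b · d · (b · d) · b + (f((b + b) + b + b) + d · ((d · b) · (d · d) + b · d · b · d))
  Distribute:  b · b · b · d · d + f(b + b + b + b) + b · d · d · d · d + b · b · d · d · d
  Order the arguments:  b · b · b · d · d + b · b · d · d · d + b · d · d · d · d + f(b + b + b + b)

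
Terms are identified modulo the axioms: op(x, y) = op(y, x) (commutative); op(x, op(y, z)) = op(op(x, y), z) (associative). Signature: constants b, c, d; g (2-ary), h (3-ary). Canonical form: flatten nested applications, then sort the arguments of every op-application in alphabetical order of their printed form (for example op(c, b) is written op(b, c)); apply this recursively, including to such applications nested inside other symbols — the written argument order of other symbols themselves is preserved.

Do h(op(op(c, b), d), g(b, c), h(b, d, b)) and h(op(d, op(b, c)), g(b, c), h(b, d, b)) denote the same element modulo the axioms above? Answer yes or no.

Answer: yes — both canonical forms are h(op(b, c, d), g(b, c), h(b, d, b))

Derivation:
Left:  h(op(op(c, b), d), g(b, c), h(b, d, b))
  Descend into:  op(op(c, b), d)
  Un-nest:  op(c, b, d)
  Sort arguments:  op(b, c, d)
  Reassemble:  h(op(b, c, d), g(b, c), h(b, d, b))
Right:  h(op(d, op(b, c)), g(b, c), h(b, d, b))
  Descend into:  op(d, op(b, c))
  Flatten:  op(d, b, c)
  Order the arguments:  op(b, c, d)
  Reassemble:  h(op(b, c, d), g(b, c), h(b, d, b))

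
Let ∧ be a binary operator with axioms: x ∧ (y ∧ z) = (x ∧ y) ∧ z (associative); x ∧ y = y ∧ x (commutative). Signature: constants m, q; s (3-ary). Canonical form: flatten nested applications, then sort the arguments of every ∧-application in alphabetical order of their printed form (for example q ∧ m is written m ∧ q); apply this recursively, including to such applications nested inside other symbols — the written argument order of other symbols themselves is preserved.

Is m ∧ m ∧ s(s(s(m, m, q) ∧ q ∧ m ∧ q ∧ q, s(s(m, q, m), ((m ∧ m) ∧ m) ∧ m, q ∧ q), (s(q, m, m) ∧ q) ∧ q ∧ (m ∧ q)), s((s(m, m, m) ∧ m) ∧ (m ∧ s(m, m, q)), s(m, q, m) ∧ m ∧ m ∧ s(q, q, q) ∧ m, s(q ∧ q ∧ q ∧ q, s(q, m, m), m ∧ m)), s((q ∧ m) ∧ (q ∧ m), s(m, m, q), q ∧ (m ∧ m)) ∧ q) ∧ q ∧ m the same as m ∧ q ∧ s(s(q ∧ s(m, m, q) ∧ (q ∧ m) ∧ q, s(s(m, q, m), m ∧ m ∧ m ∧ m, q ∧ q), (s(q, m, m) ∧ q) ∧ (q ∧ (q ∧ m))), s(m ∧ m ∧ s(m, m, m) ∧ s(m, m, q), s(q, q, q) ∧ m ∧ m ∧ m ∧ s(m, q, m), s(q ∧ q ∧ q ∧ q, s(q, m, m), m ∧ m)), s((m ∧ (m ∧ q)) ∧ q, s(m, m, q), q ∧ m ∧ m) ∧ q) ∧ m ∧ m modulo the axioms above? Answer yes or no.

Left:  m ∧ m ∧ s(s(s(m, m, q) ∧ q ∧ m ∧ q ∧ q, s(s(m, q, m), ((m ∧ m) ∧ m) ∧ m, q ∧ q), (s(q, m, m) ∧ q) ∧ q ∧ (m ∧ q)), s((s(m, m, m) ∧ m) ∧ (m ∧ s(m, m, q)), s(m, q, m) ∧ m ∧ m ∧ s(q, q, q) ∧ m, s(q ∧ q ∧ q ∧ q, s(q, m, m), m ∧ m)), s((q ∧ m) ∧ (q ∧ m), s(m, m, q), q ∧ (m ∧ m)) ∧ q) ∧ q ∧ m
  Simplify inside:  s(s(s(m, m, q) ∧ q ∧ m ∧ q ∧ q, s(s(m, q, m), ((m ∧ m) ∧ m) ∧ m, q ∧ q), (s(q, m, m) ∧ q) ∧ q ∧ (m ∧ q)), s((s(m, m, m) ∧ m) ∧ (m ∧ s(m, m, q)), s(m, q, m) ∧ m ∧ m ∧ s(q, q, q) ∧ m, s(q ∧ q ∧ q ∧ q, s(q, m, m), m ∧ m)), s((q ∧ m) ∧ (q ∧ m), s(m, m, q), q ∧ (m ∧ m)) ∧ q)  →  s(s(m ∧ q ∧ q ∧ q ∧ s(m, m, q), s(s(m, q, m), m ∧ m ∧ m ∧ m, q ∧ q), m ∧ q ∧ q ∧ q ∧ s(q, m, m)), s(m ∧ m ∧ s(m, m, m) ∧ s(m, m, q), m ∧ m ∧ m ∧ s(m, q, m) ∧ s(q, q, q), s(q ∧ q ∧ q ∧ q, s(q, m, m), m ∧ m)), q ∧ s(m ∧ m ∧ q ∧ q, s(m, m, q), m ∧ m ∧ q))
  Order the arguments:  m ∧ m ∧ m ∧ q ∧ s(s(m ∧ q ∧ q ∧ q ∧ s(m, m, q), s(s(m, q, m), m ∧ m ∧ m ∧ m, q ∧ q), m ∧ q ∧ q ∧ q ∧ s(q, m, m)), s(m ∧ m ∧ s(m, m, m) ∧ s(m, m, q), m ∧ m ∧ m ∧ s(m, q, m) ∧ s(q, q, q), s(q ∧ q ∧ q ∧ q, s(q, m, m), m ∧ m)), q ∧ s(m ∧ m ∧ q ∧ q, s(m, m, q), m ∧ m ∧ q))
Right:  m ∧ q ∧ s(s(q ∧ s(m, m, q) ∧ (q ∧ m) ∧ q, s(s(m, q, m), m ∧ m ∧ m ∧ m, q ∧ q), (s(q, m, m) ∧ q) ∧ (q ∧ (q ∧ m))), s(m ∧ m ∧ s(m, m, m) ∧ s(m, m, q), s(q, q, q) ∧ m ∧ m ∧ m ∧ s(m, q, m), s(q ∧ q ∧ q ∧ q, s(q, m, m), m ∧ m)), s((m ∧ (m ∧ q)) ∧ q, s(m, m, q), q ∧ m ∧ m) ∧ q) ∧ m ∧ m
  Simplify inside:  s(s(q ∧ s(m, m, q) ∧ (q ∧ m) ∧ q, s(s(m, q, m), m ∧ m ∧ m ∧ m, q ∧ q), (s(q, m, m) ∧ q) ∧ (q ∧ (q ∧ m))), s(m ∧ m ∧ s(m, m, m) ∧ s(m, m, q), s(q, q, q) ∧ m ∧ m ∧ m ∧ s(m, q, m), s(q ∧ q ∧ q ∧ q, s(q, m, m), m ∧ m)), s((m ∧ (m ∧ q)) ∧ q, s(m, m, q), q ∧ m ∧ m) ∧ q)  →  s(s(m ∧ q ∧ q ∧ q ∧ s(m, m, q), s(s(m, q, m), m ∧ m ∧ m ∧ m, q ∧ q), m ∧ q ∧ q ∧ q ∧ s(q, m, m)), s(m ∧ m ∧ s(m, m, m) ∧ s(m, m, q), m ∧ m ∧ m ∧ s(m, q, m) ∧ s(q, q, q), s(q ∧ q ∧ q ∧ q, s(q, m, m), m ∧ m)), q ∧ s(m ∧ m ∧ q ∧ q, s(m, m, q), m ∧ m ∧ q))
  Sort:  m ∧ m ∧ m ∧ q ∧ s(s(m ∧ q ∧ q ∧ q ∧ s(m, m, q), s(s(m, q, m), m ∧ m ∧ m ∧ m, q ∧ q), m ∧ q ∧ q ∧ q ∧ s(q, m, m)), s(m ∧ m ∧ s(m, m, m) ∧ s(m, m, q), m ∧ m ∧ m ∧ s(m, q, m) ∧ s(q, q, q), s(q ∧ q ∧ q ∧ q, s(q, m, m), m ∧ m)), q ∧ s(m ∧ m ∧ q ∧ q, s(m, m, q), m ∧ m ∧ q))

Answer: yes — both canonical forms are m ∧ m ∧ m ∧ q ∧ s(s(m ∧ q ∧ q ∧ q ∧ s(m, m, q), s(s(m, q, m), m ∧ m ∧ m ∧ m, q ∧ q), m ∧ q ∧ q ∧ q ∧ s(q, m, m)), s(m ∧ m ∧ s(m, m, m) ∧ s(m, m, q), m ∧ m ∧ m ∧ s(m, q, m) ∧ s(q, q, q), s(q ∧ q ∧ q ∧ q, s(q, m, m), m ∧ m)), q ∧ s(m ∧ m ∧ q ∧ q, s(m, m, q), m ∧ m ∧ q))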